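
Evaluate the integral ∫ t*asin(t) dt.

t**2*asin(t)/2 + t*sqrt(-t**2 + 1)/4 - asin(t)/4 + C

Use integration by parts with u = arcsin(t), dv = t dt.
Then du = 1/sqrt(-t**2 + 1) dt.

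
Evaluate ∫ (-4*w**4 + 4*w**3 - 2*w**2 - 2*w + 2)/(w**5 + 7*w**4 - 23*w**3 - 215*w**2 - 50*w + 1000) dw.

-343*log(w - 5)/450 + log(w - 2)/21 - 217*log(w + 4)/9 + 7289*log(w + 5)/350 - 217/(5*w + 25) + C

Factor the denominator: (w - 5)*(w - 2)*(w + 4)*(w + 5)**2.
Partial-fraction decomposition: 7289/(350*(w + 5)) + 217/(5*(w + 5)**2) - 217/(9*(w + 4)) + 1/(21*(w - 2)) - 343/(450*(w - 5)).
Integrate each term; A/(w−a) gives A·log|w−a|; A/(w−a)² gives −A/(w−a).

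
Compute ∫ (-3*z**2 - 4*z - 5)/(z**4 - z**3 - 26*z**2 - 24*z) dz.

Factor the denominator: z*(z - 6)*(z + 1)*(z + 4).
Partial-fraction decomposition: 37/(120*(z + 4)) - 4/(21*(z + 1)) - 137/(420*(z - 6)) + 5/(24*z).
Integrate each term: A/(z−a) contributes A·log|z−a|.

5*log(z)/24 - 137*log(z - 6)/420 - 4*log(z + 1)/21 + 37*log(z + 4)/120 + C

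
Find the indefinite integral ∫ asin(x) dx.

Use integration by parts with u = arcsin(x), dv = dx.
Then du = 1/sqrt(-x**2 + 1) dx.

x*asin(x) + sqrt(-x**2 + 1) + C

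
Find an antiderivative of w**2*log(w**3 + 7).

w**3*log(w**3 + 7)/3 - w**3/3 + 7*log(w**3 + 7)/3 + C

Let u = w**3 + 7, so du = (3*w**2) dw.
The integral becomes (1/3)·∫ log(u) du; integrate by parts with u′=log(u), dv′=du.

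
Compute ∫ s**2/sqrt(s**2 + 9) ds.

Substitute s = 3·tan(θ), so ds = 3·sec(θ)^2 dθ and the radical becomes sqrt(s**2 + 9) = 3·sec(θ) by the Pythagorean identity.
Integrate the resulting trig expression in θ, then back-substitute tan(θ) = s/3, sec(θ) = sqrt(s**2 + 9)/3 (absorbing any constant into C).

s*sqrt(s**2 + 9)/2 - 9*log(s + sqrt(s**2 + 9))/2 + C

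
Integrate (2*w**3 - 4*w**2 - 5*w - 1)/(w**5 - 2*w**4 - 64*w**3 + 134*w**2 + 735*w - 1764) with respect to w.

227*log(w - 7)/1232 - 1751*log(w - 3)/19600 + 173*log(w + 4)/1617 - 106*log(w + 7)/525 + 1/(140*w - 420) + C

Factor the denominator: (w - 7)*(w - 3)**2*(w + 4)*(w + 7).
Partial-fraction decomposition: -106/(525*(w + 7)) + 173/(1617*(w + 4)) - 1751/(19600*(w - 3)) - 1/(140*(w - 3)**2) + 227/(1232*(w - 7)).
Integrate each term; A/(w−a) gives A·log|w−a|; A/(w−a)² gives −A/(w−a).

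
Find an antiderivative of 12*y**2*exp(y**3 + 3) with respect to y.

4*exp(y**3 + 3) + C

Let u = y**3 + 3, so du = (3*y**2) dy.
Rewriting, the integral becomes 4·∫ e^u du = 4·e^u.
Substituting back, u = y**3 + 3.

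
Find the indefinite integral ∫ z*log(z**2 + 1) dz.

Let u = z**2 + 1, so du = (2*z) dz.
The integral becomes (1/2)·∫ log(u) du; integrate by parts with u′=log(u), dv′=du.

z**2*log(z**2 + 1)/2 - z**2/2 + log(z**2 + 1)/2 + C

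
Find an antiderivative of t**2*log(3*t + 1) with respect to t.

Use integration by parts with u = log(3*t + 1), dv = t**2 dt.
Then du = 3/(3*t + 1) dt and v = t**3/3.

t**3*log(3*t + 1)/3 - t**3/9 + t**2/18 - t/27 + log(3*t + 1)/81 + C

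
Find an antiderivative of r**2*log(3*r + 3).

Use integration by parts with u = log(3*r + 3), dv = r**2 dr.
Then du = 3/(3*r + 3) dr and v = r**3/3.

r**3*log(3*r + 3)/3 - r**3/9 + r**2/6 - r/3 + log(r + 1)/3 + C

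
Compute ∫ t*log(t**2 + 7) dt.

t**2*log(t**2 + 7)/2 - t**2/2 + 7*log(t**2 + 7)/2 + C

Let u = t**2 + 7, so du = (2*t) dt.
The integral becomes (1/2)·∫ log(u) du; integrate by parts with u′=log(u), dv′=du.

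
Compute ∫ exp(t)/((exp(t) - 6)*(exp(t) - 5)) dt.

Let u = e^t, du = e^t dt.
The integral becomes ∫ du/((u-5)(u-6)); decompose into partial fractions.

log(exp(t) - 6) - log(exp(t) - 5) + C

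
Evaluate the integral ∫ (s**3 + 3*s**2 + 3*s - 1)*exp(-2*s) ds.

(-4*s**3 - 18*s**2 - 30*s - 11)*exp(-2*s)/8 + C

Use integration by parts with u = s**3 + 3*s**2 + 3*s - 1, dv = exp(-2*s) ds, so v = -exp(-2*s)/2.
Apply parts 3 times (tabular method): alternate signs, differentiate u down to 0, integrate dv up.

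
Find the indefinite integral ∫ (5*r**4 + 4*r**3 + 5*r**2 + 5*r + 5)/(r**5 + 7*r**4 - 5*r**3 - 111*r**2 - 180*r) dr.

-log(r)/36 + 547*log(r - 4)/588 - 9763*log(r + 3)/882 + 91*log(r + 5)/6 - 166/(21*r + 63) + C

Factor the denominator: r*(r - 4)*(r + 3)**2*(r + 5).
Partial-fraction decomposition: 91/(6*(r + 5)) - 9763/(882*(r + 3)) + 166/(21*(r + 3)**2) + 547/(588*(r - 4)) - 1/(36*r).
Integrate each term; A/(r−a) gives A·log|r−a|; A/(r−a)² gives −A/(r−a).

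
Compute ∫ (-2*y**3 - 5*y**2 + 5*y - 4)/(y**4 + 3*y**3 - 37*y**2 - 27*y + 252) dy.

-192*log(y - 4)/77 + 22*log(y - 3)/15 - 5*log(y + 3)/84 - 201*log(y + 7)/220 + C

Factor the denominator: (y - 4)*(y - 3)*(y + 3)*(y + 7).
Partial-fraction decomposition: -201/(220*(y + 7)) - 5/(84*(y + 3)) + 22/(15*(y - 3)) - 192/(77*(y - 4)).
Integrate each term: A/(y−a) contributes A·log|y−a|.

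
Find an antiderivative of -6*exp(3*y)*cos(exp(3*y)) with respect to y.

Let u = exp(3*y), so du = (3*exp(3*y)) dy.
Rewriting, the integral becomes -2·∫ cos(u) du = -2·sin(u).
Substituting back, u = exp(3*y).

-2*sin(exp(3*y)) + C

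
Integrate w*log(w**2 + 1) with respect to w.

Let u = w**2 + 1, so du = (2*w) dw.
The integral becomes (1/2)·∫ log(u) du; integrate by parts with u′=log(u), dv′=du.

w**2*log(w**2 + 1)/2 - w**2/2 + log(w**2 + 1)/2 + C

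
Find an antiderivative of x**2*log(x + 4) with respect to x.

x**3*log(x + 4)/3 - x**3/9 + 2*x**2/3 - 16*x/3 + 64*log(x + 4)/3 + C

Use integration by parts with u = log(x + 4), dv = x**2 dx.
Then du = 1/(x + 4) dx and v = x**3/3.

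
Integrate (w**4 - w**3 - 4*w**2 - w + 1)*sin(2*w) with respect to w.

Use integration by parts with u = w**4 - w**3 - 4*w**2 - w + 1, dv = sin(2*w) dw, so v = -cos(2*w)/2.
Apply parts 4 times (tabular method): alternate signs, differentiate u down to 0, integrate dv up.

-w**4*cos(2*w)/2 + w**3*sin(2*w) + w**3*cos(2*w)/2 - 3*w**2*sin(2*w)/4 + 7*w**2*cos(2*w)/2 - 7*w*sin(2*w)/2 - w*cos(2*w)/4 + sin(2*w)/8 - 9*cos(2*w)/4 + C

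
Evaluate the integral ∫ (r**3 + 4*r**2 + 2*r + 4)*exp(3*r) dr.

Use integration by parts with u = r**3 + 4*r**2 + 2*r + 4, dv = exp(3*r) dr, so v = exp(3*r)/3.
Apply parts 3 times (tabular method): alternate signs, differentiate u down to 0, integrate dv up.

(r**3 + 3*r**2 + 4)*exp(3*r)/3 + C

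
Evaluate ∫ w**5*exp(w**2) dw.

Let u = w², du = 2w dw; rewrite as (1/2)∫ u^2·exp(1u) du.
Now integrate by parts 2 times.

(w**4 - 2*w**2 + 2)*exp(w**2)/2 + C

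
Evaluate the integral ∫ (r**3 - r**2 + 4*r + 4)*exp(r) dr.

(r**3 - 4*r**2 + 12*r - 8)*exp(r) + C

Use integration by parts with u = r**3 - r**2 + 4*r + 4, dv = exp(r) dr, so v = exp(r).
Apply parts 3 times (tabular method): alternate signs, differentiate u down to 0, integrate dv up.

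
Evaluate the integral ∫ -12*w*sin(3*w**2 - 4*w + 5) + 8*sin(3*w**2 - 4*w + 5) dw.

2*cos(3*w**2 - 4*w + 5) + C

Let u = 3*w**2 - 4*w + 5, so du = (6*w - 4) dw.
Rewriting, the integral becomes -2·∫ sin(u) du = -2·-cos(u).
Substituting back, u = 3*w**2 - 4*w + 5.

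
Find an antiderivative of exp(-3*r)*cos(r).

Let I denote the integral. Integrate by parts with u = cos(r), dv = exp(-3*r) dr, so v = -exp(-3*r)/3: I = -exp(-3*r)*cos(r)/3 − (1/3)·∫ exp(-3*r)*sin(r) dr.
Apply parts again with u = sin(r), dv = exp(-3*r) dr: ∫ exp(-3*r)*sin(r) dr = -exp(-3*r)*sin(r)/3 + (1/3)·I. Substituting back brings back I: I = exp(-3*r)*sin(r)/9 - exp(-3*r)*cos(r)/3 − (1/9)·I.
Solving for I: (1 + 1/9)·I equals the remaining terms, so I = (9/10)·(exp(-3*r)*sin(r)/9 - exp(-3*r)*cos(r)/3).

exp(-3*r)*sin(r)/10 - 3*exp(-3*r)*cos(r)/10 + C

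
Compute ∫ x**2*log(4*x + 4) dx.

x**3*log(4*x + 4)/3 - x**3/9 + x**2/6 - x/3 + log(x + 1)/3 + C

Use integration by parts with u = log(4*x + 4), dv = x**2 dx.
Then du = 4/(4*x + 4) dx and v = x**3/3.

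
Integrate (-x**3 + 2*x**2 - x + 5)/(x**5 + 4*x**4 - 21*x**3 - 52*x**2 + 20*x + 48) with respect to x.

Factor the denominator: (x - 4)*(x - 1)*(x + 1)*(x + 2)*(x + 6).
Partial-fraction decomposition: 299/(1400*(x + 6)) - 23/(72*(x + 2)) + 9/(50*(x + 1)) - 5/(126*(x - 1)) - 31/(900*(x - 4)).
Integrate each term: A/(x−a) contributes A·log|x−a|.

-31*log(x - 4)/900 - 5*log(x - 1)/126 + 9*log(x + 1)/50 - 23*log(x + 2)/72 + 299*log(x + 6)/1400 + C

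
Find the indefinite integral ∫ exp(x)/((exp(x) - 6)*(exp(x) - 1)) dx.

log(exp(x) - 6)/5 - log(exp(x) - 1)/5 + C

Let u = e^x, du = e^x dx.
The integral becomes ∫ du/((u-6)(u-1)); decompose into partial fractions.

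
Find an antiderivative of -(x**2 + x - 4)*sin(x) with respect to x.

x**2*cos(x) - 2*x*sin(x) + x*cos(x) - sin(x) - 6*cos(x) + C

Use integration by parts with u = x**2 + x - 4, dv = -sin(x) dx, so v = cos(x).
Apply parts 2 times (tabular method): alternate signs, differentiate u down to 0, integrate dv up.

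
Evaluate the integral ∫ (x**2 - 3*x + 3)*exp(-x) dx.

Use integration by parts with u = x**2 - 3*x + 3, dv = exp(-x) dx, so v = -exp(-x).
Apply parts 2 times (tabular method): alternate signs, differentiate u down to 0, integrate dv up.

(-x**2 + x - 2)*exp(-x) + C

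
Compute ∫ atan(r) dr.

Use integration by parts with u = arctan(r), dv = dr.
Then du = 1/(r**2 + 1) dr.

r*atan(r) - log(r**2 + 1)/2 + C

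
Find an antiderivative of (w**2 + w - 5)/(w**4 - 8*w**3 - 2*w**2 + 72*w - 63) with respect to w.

17*log(w - 7)/80 - 7*log(w - 3)/48 - log(w - 1)/16 - log(w + 3)/240 + C

Factor the denominator: (w - 7)*(w - 3)*(w - 1)*(w + 3).
Partial-fraction decomposition: -1/(240*(w + 3)) - 1/(16*(w - 1)) - 7/(48*(w - 3)) + 17/(80*(w - 7)).
Integrate each term: A/(w−a) contributes A·log|w−a|.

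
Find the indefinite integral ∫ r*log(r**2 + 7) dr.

Let u = r**2 + 7, so du = (2*r) dr.
The integral becomes (1/2)·∫ log(u) du; integrate by parts with u′=log(u), dv′=du.

r**2*log(r**2 + 7)/2 - r**2/2 + 7*log(r**2 + 7)/2 + C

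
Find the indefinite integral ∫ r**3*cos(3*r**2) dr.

Let u = r², du = 2r dr; rewrite as (1/2)∫ u^1·cos(3u) du.
Now integrate by parts 1 time.

r**2*sin(3*r**2)/6 + cos(3*r**2)/18 + C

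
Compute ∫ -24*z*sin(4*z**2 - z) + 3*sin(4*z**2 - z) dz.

3*cos(4*z**2 - z) + C

Let u = 4*z**2 - z, so du = (8*z - 1) dz.
Rewriting, the integral becomes -3·∫ sin(u) du = -3·-cos(u).
Substituting back, u = 4*z**2 - z.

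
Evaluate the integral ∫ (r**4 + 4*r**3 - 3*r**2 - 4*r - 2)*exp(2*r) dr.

(r**4 + 2*r**3 - 6*r**2 + 2*r - 3)*exp(2*r)/2 + C

Use integration by parts with u = r**4 + 4*r**3 - 3*r**2 - 4*r - 2, dv = exp(2*r) dr, so v = exp(2*r)/2.
Apply parts 4 times (tabular method): alternate signs, differentiate u down to 0, integrate dv up.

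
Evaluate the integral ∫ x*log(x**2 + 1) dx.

Let u = x**2 + 1, so du = (2*x) dx.
The integral becomes (1/2)·∫ log(u) du; integrate by parts with u′=log(u), dv′=du.

x**2*log(x**2 + 1)/2 - x**2/2 + log(x**2 + 1)/2 + C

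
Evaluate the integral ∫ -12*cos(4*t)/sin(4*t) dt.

-3*log(sin(4*t)) + C

Let u = sin(4*t), so du = (4*cos(4*t)) dt.
Rewriting, the integral becomes -3·∫ 1/u du = -3·log(u).
Substituting back, u = sin(4*t).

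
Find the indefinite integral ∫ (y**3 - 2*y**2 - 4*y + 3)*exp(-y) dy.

Use integration by parts with u = y**3 - 2*y**2 - 4*y + 3, dv = exp(-y) dy, so v = -exp(-y).
Apply parts 3 times (tabular method): alternate signs, differentiate u down to 0, integrate dv up.

(-y**3 - y**2 + 2*y - 1)*exp(-y) + C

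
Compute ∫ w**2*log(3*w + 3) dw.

w**3*log(3*w + 3)/3 - w**3/9 + w**2/6 - w/3 + log(w + 1)/3 + C

Use integration by parts with u = log(3*w + 3), dv = w**2 dw.
Then du = 3/(3*w + 3) dw and v = w**3/3.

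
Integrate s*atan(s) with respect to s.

s**2*atan(s)/2 - s/2 + atan(s)/2 + C

Use integration by parts with u = arctan(s), dv = s ds.
Then du = 1/(s**2 + 1) ds.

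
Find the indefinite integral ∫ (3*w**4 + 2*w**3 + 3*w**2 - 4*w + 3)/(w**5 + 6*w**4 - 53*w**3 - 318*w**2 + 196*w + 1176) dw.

8011*log(w - 7)/8190 - 71*log(w - 2)/1440 + 11*log(w + 2)/144 - 3591*log(w + 6)/416 + 1339*log(w + 7)/126 + C

Factor the denominator: (w - 7)*(w - 2)*(w + 2)*(w + 6)*(w + 7).
Partial-fraction decomposition: 1339/(126*(w + 7)) - 3591/(416*(w + 6)) + 11/(144*(w + 2)) - 71/(1440*(w - 2)) + 8011/(8190*(w - 7)).
Integrate each term: A/(w−a) contributes A·log|w−a|.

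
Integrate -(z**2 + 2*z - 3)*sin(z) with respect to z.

z**2*cos(z) - 2*z*sin(z) + 2*z*cos(z) - 2*sin(z) - 5*cos(z) + C

Use integration by parts with u = z**2 + 2*z - 3, dv = -sin(z) dz, so v = cos(z).
Apply parts 2 times (tabular method): alternate signs, differentiate u down to 0, integrate dv up.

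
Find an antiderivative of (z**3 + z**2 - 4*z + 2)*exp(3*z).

(3*z**3 - 12*z + 10)*exp(3*z)/9 + C

Use integration by parts with u = z**3 + z**2 - 4*z + 2, dv = exp(3*z) dz, so v = exp(3*z)/3.
Apply parts 3 times (tabular method): alternate signs, differentiate u down to 0, integrate dv up.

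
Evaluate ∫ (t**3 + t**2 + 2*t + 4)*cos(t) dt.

Use integration by parts with u = t**3 + t**2 + 2*t + 4, dv = cos(t) dt, so v = sin(t).
Apply parts 3 times (tabular method): alternate signs, differentiate u down to 0, integrate dv up.

t**3*sin(t) + t**2*sin(t) + 3*t**2*cos(t) - 4*t*sin(t) + 2*t*cos(t) + 2*sin(t) - 4*cos(t) + C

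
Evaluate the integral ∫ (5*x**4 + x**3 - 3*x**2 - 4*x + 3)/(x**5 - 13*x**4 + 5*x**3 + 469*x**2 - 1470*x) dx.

-log(x)/490 - 164077*log(x - 7)/16562 + 1579*log(x - 5)/110 + 2061*log(x + 6)/3718 - 6088/(91*x - 637) + C

Factor the denominator: x*(x - 7)**2*(x - 5)*(x + 6).
Partial-fraction decomposition: 2061/(3718*(x + 6)) + 1579/(110*(x - 5)) - 164077/(16562*(x - 7)) + 6088/(91*(x - 7)**2) - 1/(490*x).
Integrate each term; A/(x−a) gives A·log|x−a|; A/(x−a)² gives −A/(x−a).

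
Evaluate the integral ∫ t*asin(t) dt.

Use integration by parts with u = arcsin(t), dv = t dt.
Then du = 1/sqrt(-t**2 + 1) dt.

t**2*asin(t)/2 + t*sqrt(-t**2 + 1)/4 - asin(t)/4 + C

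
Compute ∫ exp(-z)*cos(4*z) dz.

4*exp(-z)*sin(4*z)/17 - exp(-z)*cos(4*z)/17 + C

Let I denote the integral. Integrate by parts with u = cos(4*z), dv = exp(-z) dz, so v = -exp(-z): I = -exp(-z)*cos(4*z) − 4·∫ exp(-z)*sin(4*z) dz.
Apply parts again with u = sin(4*z), dv = exp(-z) dz: ∫ exp(-z)*sin(4*z) dz = -exp(-z)*sin(4*z) + 4·I. Substituting back brings back I: I = 4*exp(-z)*sin(4*z) - exp(-z)*cos(4*z) − 16·I.
Solving for I: (1 + 16)·I equals the remaining terms, so I = (1/17)·(4*exp(-z)*sin(4*z) - exp(-z)*cos(4*z)).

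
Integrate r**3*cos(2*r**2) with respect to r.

r**2*sin(2*r**2)/4 + cos(2*r**2)/8 + C

Let u = r², du = 2r dr; rewrite as (1/2)∫ u^1·cos(2u) du.
Now integrate by parts 1 time.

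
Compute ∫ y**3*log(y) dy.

y**4*log(y)/4 - y**4/16 + C

Use integration by parts with u = log(y), dv = y**3 dy.
Then du = 1/y dy and v = y**4/4.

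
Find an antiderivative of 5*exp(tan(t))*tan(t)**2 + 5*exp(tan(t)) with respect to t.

Let u = tan(t), so du = (tan(t)**2 + 1) dt.
Rewriting, the integral becomes 5·∫ e^u du = 5·e^u.
Substituting back, u = tan(t).

5*exp(tan(t)) + C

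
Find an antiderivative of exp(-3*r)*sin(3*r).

Let I denote the integral. Integrate by parts with u = sin(3*r), dv = exp(-3*r) dr, so v = -exp(-3*r)/3: I = -exp(-3*r)*sin(3*r)/3 + ∫ exp(-3*r)*cos(3*r) dr.
Apply parts again with u = cos(3*r), dv = exp(-3*r) dr: ∫ exp(-3*r)*cos(3*r) dr = -exp(-3*r)*cos(3*r)/3 − I. Substituting back brings back I: I = -exp(-3*r)*sin(3*r)/3 - exp(-3*r)*cos(3*r)/3 − I.
Solving for I: (1 + 1)·I equals the remaining terms, so I = (1/2)·(-exp(-3*r)*sin(3*r)/3 - exp(-3*r)*cos(3*r)/3).

-exp(-3*r)*sin(3*r)/6 - exp(-3*r)*cos(3*r)/6 + C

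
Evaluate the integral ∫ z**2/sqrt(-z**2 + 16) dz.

Substitute z = 4·sin(θ), so dz = 4·cos(θ) dθ and the radical becomes sqrt(-z**2 + 16) = 4·cos(θ) by the Pythagorean identity.
Integrate the resulting trig expression in θ, then back-substitute θ = asin(z/4), sin(θ) = z/4, cos(θ) = sqrt(-z**2 + 16)/4 (absorbing any constant into C).

-z*sqrt(-z**2 + 16)/2 + 8*asin(z/4) + C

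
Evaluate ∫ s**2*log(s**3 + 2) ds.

Let u = s**3 + 2, so du = (3*s**2) ds.
The integral becomes (1/3)·∫ log(u) du; integrate by parts with u′=log(u), dv′=du.

s**3*log(s**3 + 2)/3 - s**3/3 + 2*log(s**3 + 2)/3 + C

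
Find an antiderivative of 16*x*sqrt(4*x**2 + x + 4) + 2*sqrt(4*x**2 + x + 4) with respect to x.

Let u = 4*x**2 + x + 4, so du = (8*x + 1) dx.
Rewriting, the integral becomes 2·∫ √u du = 2·(2/3)u^(3/2).
Substituting back, u = 4*x**2 + x + 4.

4*(4*x**2 + x + 4)**(3/2)/3 + C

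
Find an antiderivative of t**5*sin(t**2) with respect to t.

-t**4*cos(t**2)/2 + t**2*sin(t**2) + cos(t**2) + C

Let u = t², du = 2t dt; rewrite as (1/2)∫ u^2·sin(1u) du.
Now integrate by parts 2 times.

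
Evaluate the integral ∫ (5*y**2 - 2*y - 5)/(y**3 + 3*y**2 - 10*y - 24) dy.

34*log(y - 3)/35 - 19*log(y + 2)/10 + 83*log(y + 4)/14 + C

Factor the denominator: (y - 3)*(y + 2)*(y + 4).
Partial-fraction decomposition: 83/(14*(y + 4)) - 19/(10*(y + 2)) + 34/(35*(y - 3)).
Integrate each term: A/(y−a) contributes A·log|y−a|.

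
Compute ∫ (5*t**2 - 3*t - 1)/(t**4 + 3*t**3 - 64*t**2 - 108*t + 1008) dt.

Factor the denominator: (t - 6)*(t - 4)*(t + 6)*(t + 7).
Partial-fraction decomposition: -265/(143*(t + 7)) + 197/(120*(t + 6)) - 67/(220*(t - 4)) + 161/(312*(t - 6)).
Integrate each term: A/(t−a) contributes A·log|t−a|.

161*log(t - 6)/312 - 67*log(t - 4)/220 + 197*log(t + 6)/120 - 265*log(t + 7)/143 + C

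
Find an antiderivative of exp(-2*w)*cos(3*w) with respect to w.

3*exp(-2*w)*sin(3*w)/13 - 2*exp(-2*w)*cos(3*w)/13 + C

Let I denote the integral. Integrate by parts with u = cos(3*w), dv = exp(-2*w) dw, so v = -exp(-2*w)/2: I = -exp(-2*w)*cos(3*w)/2 − (3/2)·∫ exp(-2*w)*sin(3*w) dw.
Apply parts again with u = sin(3*w), dv = exp(-2*w) dw: ∫ exp(-2*w)*sin(3*w) dw = -exp(-2*w)*sin(3*w)/2 + (3/2)·I. Substituting back brings back I: I = 3*exp(-2*w)*sin(3*w)/4 - exp(-2*w)*cos(3*w)/2 − (9/4)·I.
Solving for I: (1 + 9/4)·I equals the remaining terms, so I = (4/13)·(3*exp(-2*w)*sin(3*w)/4 - exp(-2*w)*cos(3*w)/2).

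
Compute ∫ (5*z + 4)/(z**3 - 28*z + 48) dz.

6*log(z - 4)/5 - 7*log(z - 2)/8 - 13*log(z + 6)/40 + C

Factor the denominator: (z - 4)*(z - 2)*(z + 6).
Partial-fraction decomposition: -13/(40*(z + 6)) - 7/(8*(z - 2)) + 6/(5*(z - 4)).
Integrate each term: A/(z−a) contributes A·log|z−a|.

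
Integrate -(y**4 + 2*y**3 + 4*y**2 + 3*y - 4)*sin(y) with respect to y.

y**4*cos(y) - 4*y**3*sin(y) + 2*y**3*cos(y) - 6*y**2*sin(y) - 8*y**2*cos(y) + 16*y*sin(y) - 9*y*cos(y) + 9*sin(y) + 12*cos(y) + C

Use integration by parts with u = y**4 + 2*y**3 + 4*y**2 + 3*y - 4, dv = -sin(y) dy, so v = cos(y).
Apply parts 4 times (tabular method): alternate signs, differentiate u down to 0, integrate dv up.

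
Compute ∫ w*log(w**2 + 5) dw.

Let u = w**2 + 5, so du = (2*w) dw.
The integral becomes (1/2)·∫ log(u) du; integrate by parts with u′=log(u), dv′=du.

w**2*log(w**2 + 5)/2 - w**2/2 + 5*log(w**2 + 5)/2 + C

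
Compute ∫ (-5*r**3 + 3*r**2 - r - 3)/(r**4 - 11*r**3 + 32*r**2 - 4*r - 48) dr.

-981*log(r - 6)/56 + 279*log(r - 4)/20 - 11*log(r - 2)/8 - 2*log(r + 1)/35 + C

Factor the denominator: (r - 6)*(r - 4)*(r - 2)*(r + 1).
Partial-fraction decomposition: -2/(35*(r + 1)) - 11/(8*(r - 2)) + 279/(20*(r - 4)) - 981/(56*(r - 6)).
Integrate each term: A/(r−a) contributes A·log|r−a|.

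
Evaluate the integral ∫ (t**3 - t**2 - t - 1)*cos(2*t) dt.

Use integration by parts with u = t**3 - t**2 - t - 1, dv = cos(2*t) dt, so v = sin(2*t)/2.
Apply parts 3 times (tabular method): alternate signs, differentiate u down to 0, integrate dv up.

t**3*sin(2*t)/2 - t**2*sin(2*t)/2 + 3*t**2*cos(2*t)/4 - 5*t*sin(2*t)/4 - t*cos(2*t)/2 - sin(2*t)/4 - 5*cos(2*t)/8 + C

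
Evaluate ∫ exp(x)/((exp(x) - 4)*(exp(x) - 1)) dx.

Let u = e^x, du = e^x dx.
The integral becomes ∫ du/((u-1)(u-4)); decompose into partial fractions.

log(exp(x) - 4)/3 - log(exp(x) - 1)/3 + C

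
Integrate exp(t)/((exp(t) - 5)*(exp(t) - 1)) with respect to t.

log(exp(t) - 5)/4 - log(exp(t) - 1)/4 + C

Let u = e^t, du = e^t dt.
The integral becomes ∫ du/((u-5)(u-1)); decompose into partial fractions.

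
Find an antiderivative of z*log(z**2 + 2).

z**2*log(z**2 + 2)/2 - z**2/2 + log(z**2 + 2) + C

Let u = z**2 + 2, so du = (2*z) dz.
The integral becomes (1/2)·∫ log(u) du; integrate by parts with u′=log(u), dv′=du.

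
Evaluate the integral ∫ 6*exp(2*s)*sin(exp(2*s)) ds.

Let u = exp(2*s), so du = (2*exp(2*s)) ds.
Rewriting, the integral becomes 3·∫ sin(u) du = 3·-cos(u).
Substituting back, u = exp(2*s).

-3*cos(exp(2*s)) + C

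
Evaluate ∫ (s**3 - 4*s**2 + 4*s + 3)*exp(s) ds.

Use integration by parts with u = s**3 - 4*s**2 + 4*s + 3, dv = exp(s) ds, so v = exp(s).
Apply parts 3 times (tabular method): alternate signs, differentiate u down to 0, integrate dv up.

(s**3 - 7*s**2 + 18*s - 15)*exp(s) + C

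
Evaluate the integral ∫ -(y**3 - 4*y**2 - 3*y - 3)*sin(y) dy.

y**3*cos(y) - 3*y**2*sin(y) - 4*y**2*cos(y) + 8*y*sin(y) - 9*y*cos(y) + 9*sin(y) + 5*cos(y) + C

Use integration by parts with u = y**3 - 4*y**2 - 3*y - 3, dv = -sin(y) dy, so v = cos(y).
Apply parts 3 times (tabular method): alternate signs, differentiate u down to 0, integrate dv up.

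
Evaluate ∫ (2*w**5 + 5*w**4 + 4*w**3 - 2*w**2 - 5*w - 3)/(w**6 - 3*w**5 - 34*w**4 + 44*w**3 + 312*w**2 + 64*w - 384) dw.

Factor the denominator: (w - 6)*(w - 4)*(w - 1)*(w + 2)**2*(w + 4).
Partial-fraction decomposition: 1039/(1600*(w + 4)) - 391/(2304*(w + 2)) + 17/(288*(w + 2)**2) + 1/(675*(w - 1)) - 3529/(1728*(w - 4)) + 22791/(6400*(w - 6)).
Integrate each term; A/(w−a) gives A·log|w−a|; A/(w−a)² gives −A/(w−a).

22791*log(w - 6)/6400 - 3529*log(w - 4)/1728 + log(w - 1)/675 - 391*log(w + 2)/2304 + 1039*log(w + 4)/1600 - 17/(288*w + 576) + C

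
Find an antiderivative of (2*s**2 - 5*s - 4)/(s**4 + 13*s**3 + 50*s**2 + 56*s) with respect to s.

Factor the denominator: s*(s + 2)*(s + 4)*(s + 7).
Partial-fraction decomposition: -43/(35*(s + 7)) + 2/(s + 4) - 7/(10*(s + 2)) - 1/(14*s).
Integrate each term: A/(s−a) contributes A·log|s−a|.

-log(s)/14 - 7*log(s + 2)/10 + 2*log(s + 4) - 43*log(s + 7)/35 + C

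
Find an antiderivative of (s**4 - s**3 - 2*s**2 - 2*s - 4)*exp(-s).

Use integration by parts with u = s**4 - s**3 - 2*s**2 - 2*s - 4, dv = exp(-s) ds, so v = -exp(-s).
Apply parts 4 times (tabular method): alternate signs, differentiate u down to 0, integrate dv up.

(-s**4 - 3*s**3 - 7*s**2 - 12*s - 8)*exp(-s) + C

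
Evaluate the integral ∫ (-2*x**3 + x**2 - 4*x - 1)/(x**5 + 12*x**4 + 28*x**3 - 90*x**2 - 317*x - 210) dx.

Factor the denominator: (x - 3)*(x + 1)*(x + 2)*(x + 5)*(x + 7).
Partial-fraction decomposition: 127/(100*(x + 7)) - 49/(32*(x + 5)) + 9/(25*(x + 2)) - 1/(16*(x + 1)) - 29/(800*(x - 3)).
Integrate each term: A/(x−a) contributes A·log|x−a|.

-29*log(x - 3)/800 - log(x + 1)/16 + 9*log(x + 2)/25 - 49*log(x + 5)/32 + 127*log(x + 7)/100 + C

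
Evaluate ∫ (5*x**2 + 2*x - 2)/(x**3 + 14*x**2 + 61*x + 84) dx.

Factor the denominator: (x + 3)*(x + 4)*(x + 7).
Partial-fraction decomposition: 229/(12*(x + 7)) - 70/(3*(x + 4)) + 37/(4*(x + 3)).
Integrate each term: A/(x−a) contributes A·log|x−a|.

37*log(x + 3)/4 - 70*log(x + 4)/3 + 229*log(x + 7)/12 + C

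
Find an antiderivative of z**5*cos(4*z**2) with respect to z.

z**4*sin(4*z**2)/8 + z**2*cos(4*z**2)/16 - sin(4*z**2)/64 + C

Let u = z², du = 2z dz; rewrite as (1/2)∫ u^2·cos(4u) du.
Now integrate by parts 2 times.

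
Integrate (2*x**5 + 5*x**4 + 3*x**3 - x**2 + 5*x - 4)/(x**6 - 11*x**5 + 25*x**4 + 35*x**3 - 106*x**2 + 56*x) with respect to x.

-log(x)/14 + 23315*log(x - 7)/3402 - 440*log(x - 4)/81 + 101*log(x - 1)/162 + 13*log(x + 2)/486 - 5/(27*x - 27) + C

Factor the denominator: x*(x - 7)*(x - 4)*(x - 1)**2*(x + 2).
Partial-fraction decomposition: 13/(486*(x + 2)) + 101/(162*(x - 1)) + 5/(27*(x - 1)**2) - 440/(81*(x - 4)) + 23315/(3402*(x - 7)) - 1/(14*x).
Integrate each term; A/(x−a) gives A·log|x−a|; A/(x−a)² gives −A/(x−a).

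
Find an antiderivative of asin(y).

y*asin(y) + sqrt(-y**2 + 1) + C

Use integration by parts with u = arcsin(y), dv = dy.
Then du = 1/sqrt(-y**2 + 1) dy.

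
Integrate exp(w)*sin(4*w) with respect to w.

exp(w)*sin(4*w)/17 - 4*exp(w)*cos(4*w)/17 + C

Let I denote the integral. Integrate by parts with u = sin(4*w), dv = exp(w) dw, so v = exp(w): I = exp(w)*sin(4*w) − 4·∫ exp(w)*cos(4*w) dw.
Apply parts again with u = cos(4*w), dv = exp(w) dw: ∫ exp(w)*cos(4*w) dw = exp(w)*cos(4*w) + 4·I. Substituting back brings back I: I = exp(w)*sin(4*w) - 4*exp(w)*cos(4*w) − 16·I.
Solving for I: (1 + 16)·I equals the remaining terms, so I = (1/17)·(exp(w)*sin(4*w) - 4*exp(w)*cos(4*w)).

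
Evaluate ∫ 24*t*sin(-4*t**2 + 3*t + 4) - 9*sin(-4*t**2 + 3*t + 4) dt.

3*cos(-4*t**2 + 3*t + 4) + C

Let u = 4*t**2 - 3*t - 4, so du = (8*t - 3) dt.
Rewriting, the integral becomes -3·∫ sin(u) du = -3·-cos(u).
Substituting back, u = 4*t**2 - 3*t - 4.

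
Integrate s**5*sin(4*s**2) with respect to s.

Let u = s², du = 2s ds; rewrite as (1/2)∫ u^2·sin(4u) du.
Now integrate by parts 2 times.

-s**4*cos(4*s**2)/8 + s**2*sin(4*s**2)/16 + cos(4*s**2)/64 + C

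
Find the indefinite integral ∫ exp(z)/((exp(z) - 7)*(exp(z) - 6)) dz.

Let u = e^z, du = e^z dz.
The integral becomes ∫ du/((u-6)(u-7)); decompose into partial fractions.

log(exp(z) - 7) - log(exp(z) - 6) + C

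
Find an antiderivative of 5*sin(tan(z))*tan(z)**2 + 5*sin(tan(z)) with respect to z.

Let u = tan(z), so du = (tan(z)**2 + 1) dz.
Rewriting, the integral becomes 5·∫ sin(u) du = 5·-cos(u).
Substituting back, u = tan(z).

-5*cos(tan(z)) + C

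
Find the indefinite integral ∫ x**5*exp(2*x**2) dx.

(2*x**4 - 2*x**2 + 1)*exp(2*x**2)/8 + C

Let u = x², du = 2x dx; rewrite as (1/2)∫ u^2·exp(2u) du.
Now integrate by parts 2 times.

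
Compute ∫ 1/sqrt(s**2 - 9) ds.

Substitute s = 3·sec(θ), so ds = 3·sec(θ)*tan(θ) dθ and the radical becomes sqrt(s**2 - 9) = 3·tan(θ) by the Pythagorean identity.
Integrate the resulting trig expression in θ, then back-substitute sec(θ) = s/3, tan(θ) = sqrt(s**2 - 9)/3 (absorbing any constant into C).

log(s + sqrt(s**2 - 9)) + C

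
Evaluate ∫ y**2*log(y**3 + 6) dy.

Let u = y**3 + 6, so du = (3*y**2) dy.
The integral becomes (1/3)·∫ log(u) du; integrate by parts with u′=log(u), dv′=du.

y**3*log(y**3 + 6)/3 - y**3/3 + 2*log(y**3 + 6) + C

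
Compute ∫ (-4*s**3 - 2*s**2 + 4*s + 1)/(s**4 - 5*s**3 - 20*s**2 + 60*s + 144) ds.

Factor the denominator: (s - 6)*(s - 4)*(s + 2)*(s + 3).
Partial-fraction decomposition: -79/(63*(s + 3)) + 17/(48*(s + 2)) + 271/(84*(s - 4)) - 911/(144*(s - 6)).
Integrate each term: A/(s−a) contributes A·log|s−a|.

-911*log(s - 6)/144 + 271*log(s - 4)/84 + 17*log(s + 2)/48 - 79*log(s + 3)/63 + C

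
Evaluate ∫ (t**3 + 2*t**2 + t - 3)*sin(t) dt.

Use integration by parts with u = t**3 + 2*t**2 + t - 3, dv = sin(t) dt, so v = -cos(t).
Apply parts 3 times (tabular method): alternate signs, differentiate u down to 0, integrate dv up.

-t**3*cos(t) + 3*t**2*sin(t) - 2*t**2*cos(t) + 4*t*sin(t) + 5*t*cos(t) - 5*sin(t) + 7*cos(t) + C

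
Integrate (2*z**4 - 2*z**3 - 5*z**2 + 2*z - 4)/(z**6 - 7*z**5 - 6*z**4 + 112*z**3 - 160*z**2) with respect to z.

log(z)/200 + 881*log(z - 5)/675 - 77*log(z - 4)/64 - log(z - 2)/36 - 137*log(z + 4)/1728 - 1/(40*z) + C

Factor the denominator: z**2*(z - 5)*(z - 4)*(z - 2)*(z + 4).
Partial-fraction decomposition: -137/(1728*(z + 4)) - 1/(36*(z - 2)) - 77/(64*(z - 4)) + 881/(675*(z - 5)) + 1/(200*z) + 1/(40*z**2).
Integrate each term; A/(z−a) gives A·log|z−a|; A/(z−a)² gives −A/(z−a).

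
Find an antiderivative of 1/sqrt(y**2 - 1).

log(y + sqrt(y**2 - 1)) + C

Substitute y = sec(θ), so dy = sec(θ)*tan(θ) dθ and the radical becomes sqrt(y**2 - 1) = tan(θ) by the Pythagorean identity.
Integrate the resulting trig expression in θ, then back-substitute sec(θ) = y, tan(θ) = sqrt(y**2 - 1) (absorbing any constant into C).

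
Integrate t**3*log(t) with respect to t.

Use integration by parts with u = log(t), dv = t**3 dt.
Then du = 1/t dt and v = t**4/4.

t**4*log(t)/4 - t**4/16 + C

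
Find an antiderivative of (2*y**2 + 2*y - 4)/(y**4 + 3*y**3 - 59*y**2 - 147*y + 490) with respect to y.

Factor the denominator: (y - 7)*(y - 2)*(y + 5)*(y + 7).
Partial-fraction decomposition: -20/(63*(y + 7)) + 3/(14*(y + 5)) - 8/(315*(y - 2)) + 9/(70*(y - 7)).
Integrate each term: A/(y−a) contributes A·log|y−a|.

9*log(y - 7)/70 - 8*log(y - 2)/315 + 3*log(y + 5)/14 - 20*log(y + 7)/63 + C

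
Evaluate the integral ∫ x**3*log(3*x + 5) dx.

Use integration by parts with u = log(3*x + 5), dv = x**3 dx.
Then du = 3/(3*x + 5) dx and v = x**4/4.

x**4*log(3*x + 5)/4 - x**4/16 + 5*x**3/36 - 25*x**2/72 + 125*x/108 - 625*log(3*x + 5)/324 + C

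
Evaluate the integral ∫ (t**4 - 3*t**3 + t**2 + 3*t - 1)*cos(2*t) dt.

Use integration by parts with u = t**4 - 3*t**3 + t**2 + 3*t - 1, dv = cos(2*t) dt, so v = sin(2*t)/2.
Apply parts 4 times (tabular method): alternate signs, differentiate u down to 0, integrate dv up.

t**4*sin(2*t)/2 - 3*t**3*sin(2*t)/2 + t**3*cos(2*t) - t**2*sin(2*t) - 9*t**2*cos(2*t)/4 + 15*t*sin(2*t)/4 - t*cos(2*t) + 15*cos(2*t)/8 + C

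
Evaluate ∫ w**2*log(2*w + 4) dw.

w**3*log(2*w + 4)/3 - w**3/9 + w**2/3 - 4*w/3 + 8*log(w + 2)/3 + C

Use integration by parts with u = log(2*w + 4), dv = w**2 dw.
Then du = 2/(2*w + 4) dw and v = w**3/3.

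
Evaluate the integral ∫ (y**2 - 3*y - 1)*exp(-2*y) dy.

Use integration by parts with u = y**2 - 3*y - 1, dv = exp(-2*y) dy, so v = -exp(-2*y)/2.
Apply parts 2 times (tabular method): alternate signs, differentiate u down to 0, integrate dv up.

(-y**2 + 2*y + 2)*exp(-2*y)/2 + C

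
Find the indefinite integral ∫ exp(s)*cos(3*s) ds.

Let I denote the integral. Integrate by parts with u = cos(3*s), dv = exp(s) ds, so v = exp(s): I = exp(s)*cos(3*s) + 3·∫ exp(s)*sin(3*s) ds.
Apply parts again with u = sin(3*s), dv = exp(s) ds: ∫ exp(s)*sin(3*s) ds = exp(s)*sin(3*s) − 3·I. Substituting back brings back I: I = 3*exp(s)*sin(3*s) + exp(s)*cos(3*s) − 9·I.
Solving for I: (1 + 9)·I equals the remaining terms, so I = (1/10)·(3*exp(s)*sin(3*s) + exp(s)*cos(3*s)).

3*exp(s)*sin(3*s)/10 + exp(s)*cos(3*s)/10 + C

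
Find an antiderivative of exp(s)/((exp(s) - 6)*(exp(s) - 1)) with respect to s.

Let u = e^s, du = e^s ds.
The integral becomes ∫ du/((u-1)(u-6)); decompose into partial fractions.

log(exp(s) - 6)/5 - log(exp(s) - 1)/5 + C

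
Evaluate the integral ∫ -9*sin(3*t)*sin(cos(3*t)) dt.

-3*cos(cos(3*t)) + C

Let u = cos(3*t), so du = (-3*sin(3*t)) dt.
Rewriting, the integral becomes 3·∫ sin(u) du = 3·-cos(u).
Substituting back, u = cos(3*t).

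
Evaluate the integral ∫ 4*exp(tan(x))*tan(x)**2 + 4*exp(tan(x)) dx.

Let u = tan(x), so du = (tan(x)**2 + 1) dx.
Rewriting, the integral becomes 4·∫ e^u du = 4·e^u.
Substituting back, u = tan(x).

4*exp(tan(x)) + C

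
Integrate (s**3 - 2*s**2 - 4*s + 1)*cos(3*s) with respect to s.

s**3*sin(3*s)/3 - 2*s**2*sin(3*s)/3 + s**2*cos(3*s)/3 - 14*s*sin(3*s)/9 - 4*s*cos(3*s)/9 + 13*sin(3*s)/27 - 14*cos(3*s)/27 + C

Use integration by parts with u = s**3 - 2*s**2 - 4*s + 1, dv = cos(3*s) ds, so v = sin(3*s)/3.
Apply parts 3 times (tabular method): alternate signs, differentiate u down to 0, integrate dv up.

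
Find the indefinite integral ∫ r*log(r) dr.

Use integration by parts with u = log(r), dv = r dr.
Then du = 1/r dr and v = r**2/2.

r**2*log(r)/2 - r**2/4 + C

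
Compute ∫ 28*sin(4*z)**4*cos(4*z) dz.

7*sin(4*z)**5/5 + C

Let u = sin(4*z), so du = (4*cos(4*z)) dz.
Rewriting, the integral becomes 7·∫ u^4 du = 7·u^5/5.
Substituting back, u = sin(4*z).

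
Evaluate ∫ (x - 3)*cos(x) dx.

Use integration by parts with u = x - 3, dv = cos(x) dx, so v = sin(x).
Apply parts 1 times (tabular method): alternate signs, differentiate u down to 0, integrate dv up.

x*sin(x) - 3*sin(x) + cos(x) + C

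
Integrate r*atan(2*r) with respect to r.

Use integration by parts with u = arctan(2*r), dv = r dr.
Then du = 2/(4*r**2 + 1) dr.

r**2*atan(2*r)/2 - r/4 + atan(2*r)/8 + C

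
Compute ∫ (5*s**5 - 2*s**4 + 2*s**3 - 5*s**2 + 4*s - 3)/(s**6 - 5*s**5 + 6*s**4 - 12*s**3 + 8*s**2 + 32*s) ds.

-3*log(s)/32 + 4669*log(s - 4)/800 - 43*log(s - 2)/32 + 7*log(s + 1)/25 + 257*log(s**2 + 4)/1600 + 1049*atan(s/2)/800 + C

Factor the denominator: s*(s - 4)*(s - 2)*(s + 1)*(s**2 + 4).
Partial-fraction decomposition: (257*s + 2098)/(800*(s**2 + 4)) + 7/(25*(s + 1)) - 43/(32*(s - 2)) + 4669/(800*(s - 4)) - 3/(32*s).
Integrate each term; A/(s−a) gives A·log|s−a|; the (Bs+D)/(s²+p²) term gives a log and an atan.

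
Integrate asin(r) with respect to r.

Use integration by parts with u = arcsin(r), dv = dr.
Then du = 1/sqrt(-r**2 + 1) dr.

r*asin(r) + sqrt(-r**2 + 1) + C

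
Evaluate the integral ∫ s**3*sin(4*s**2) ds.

Let u = s², du = 2s ds; rewrite as (1/2)∫ u^1·sin(4u) du.
Now integrate by parts 1 time.

-s**2*cos(4*s**2)/8 + sin(4*s**2)/32 + C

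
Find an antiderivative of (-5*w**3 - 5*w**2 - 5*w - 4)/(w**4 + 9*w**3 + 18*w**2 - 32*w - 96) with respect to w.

Factor the denominator: (w - 2)*(w + 3)*(w + 4)**2.
Partial-fraction decomposition: 281/(18*(w + 4)) + 128/(3*(w + 4)**2) - 101/(5*(w + 3)) - 37/(90*(w - 2)).
Integrate each term; A/(w−a) gives A·log|w−a|; A/(w−a)² gives −A/(w−a).

-37*log(w - 2)/90 - 101*log(w + 3)/5 + 281*log(w + 4)/18 - 128/(3*w + 12) + C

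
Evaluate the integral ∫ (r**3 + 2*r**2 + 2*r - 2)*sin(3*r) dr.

-r**3*cos(3*r)/3 + r**2*sin(3*r)/3 - 2*r**2*cos(3*r)/3 + 4*r*sin(3*r)/9 - 4*r*cos(3*r)/9 + 4*sin(3*r)/27 + 22*cos(3*r)/27 + C

Use integration by parts with u = r**3 + 2*r**2 + 2*r - 2, dv = sin(3*r) dr, so v = -cos(3*r)/3.
Apply parts 3 times (tabular method): alternate signs, differentiate u down to 0, integrate dv up.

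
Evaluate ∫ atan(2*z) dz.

Use integration by parts with u = arctan(2*z), dv = dz.
Then du = 2/(4*z**2 + 1) dz.

z*atan(2*z) - log(4*z**2 + 1)/4 + C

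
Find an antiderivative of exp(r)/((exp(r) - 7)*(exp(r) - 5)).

log(exp(r) - 7)/2 - log(exp(r) - 5)/2 + C

Let u = e^r, du = e^r dr.
The integral becomes ∫ du/((u-7)(u-5)); decompose into partial fractions.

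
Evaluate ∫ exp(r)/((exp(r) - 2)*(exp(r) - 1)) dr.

log(exp(r) - 2) - log(exp(r) - 1) + C

Let u = e^r, du = e^r dr.
The integral becomes ∫ du/((u-2)(u-1)); decompose into partial fractions.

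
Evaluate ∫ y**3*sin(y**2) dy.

-y**2*cos(y**2)/2 + sin(y**2)/2 + C

Let u = y², du = 2y dy; rewrite as (1/2)∫ u^1·sin(1u) du.
Now integrate by parts 1 time.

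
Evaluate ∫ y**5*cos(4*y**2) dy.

y**4*sin(4*y**2)/8 + y**2*cos(4*y**2)/16 - sin(4*y**2)/64 + C

Let u = y², du = 2y dy; rewrite as (1/2)∫ u^2·cos(4u) du.
Now integrate by parts 2 times.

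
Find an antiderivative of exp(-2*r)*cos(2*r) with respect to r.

Let I denote the integral. Integrate by parts with u = cos(2*r), dv = exp(-2*r) dr, so v = -exp(-2*r)/2: I = -exp(-2*r)*cos(2*r)/2 − ∫ exp(-2*r)*sin(2*r) dr.
Apply parts again with u = sin(2*r), dv = exp(-2*r) dr: ∫ exp(-2*r)*sin(2*r) dr = -exp(-2*r)*sin(2*r)/2 + I. Substituting back brings back I: I = exp(-2*r)*sin(2*r)/2 - exp(-2*r)*cos(2*r)/2 − I.
Solving for I: (1 + 1)·I equals the remaining terms, so I = (1/2)·(exp(-2*r)*sin(2*r)/2 - exp(-2*r)*cos(2*r)/2).

exp(-2*r)*sin(2*r)/4 - exp(-2*r)*cos(2*r)/4 + C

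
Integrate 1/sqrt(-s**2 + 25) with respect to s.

Substitute s = 5·sin(θ), so ds = 5·cos(θ) dθ and the radical becomes sqrt(-s**2 + 25) = 5·cos(θ) by the Pythagorean identity.
Integrate the resulting trig expression in θ, then back-substitute θ = asin(s/5), sin(θ) = s/5, cos(θ) = sqrt(-s**2 + 25)/5 (absorbing any constant into C).

asin(s/5) + C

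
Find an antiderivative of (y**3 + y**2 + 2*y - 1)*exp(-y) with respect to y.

Use integration by parts with u = y**3 + y**2 + 2*y - 1, dv = exp(-y) dy, so v = -exp(-y).
Apply parts 3 times (tabular method): alternate signs, differentiate u down to 0, integrate dv up.

(-y**3 - 4*y**2 - 10*y - 9)*exp(-y) + C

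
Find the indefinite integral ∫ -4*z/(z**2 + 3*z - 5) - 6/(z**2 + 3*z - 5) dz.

-2*log(z**2 + 3*z - 5) + C

Let u = z**2 + 3*z - 5, so du = (2*z + 3) dz.
Rewriting, the integral becomes -2·∫ 1/u du = -2·log(u).
Substituting back, u = z**2 + 3*z - 5.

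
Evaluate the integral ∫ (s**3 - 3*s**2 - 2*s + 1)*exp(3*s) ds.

(9*s**3 - 36*s**2 + 6*s + 7)*exp(3*s)/27 + C

Use integration by parts with u = s**3 - 3*s**2 - 2*s + 1, dv = exp(3*s) ds, so v = exp(3*s)/3.
Apply parts 3 times (tabular method): alternate signs, differentiate u down to 0, integrate dv up.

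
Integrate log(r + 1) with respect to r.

r*log(r + 1) - r + log(r + 1) + C

Use integration by parts with u = log(r + 1), dv = dr.
Then du = 1/(r + 1) dr and v = r.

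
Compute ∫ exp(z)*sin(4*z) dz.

Let I denote the integral. Integrate by parts with u = sin(4*z), dv = exp(z) dz, so v = exp(z): I = exp(z)*sin(4*z) − 4·∫ exp(z)*cos(4*z) dz.
Apply parts again with u = cos(4*z), dv = exp(z) dz: ∫ exp(z)*cos(4*z) dz = exp(z)*cos(4*z) + 4·I. Substituting back brings back I: I = exp(z)*sin(4*z) - 4*exp(z)*cos(4*z) − 16·I.
Solving for I: (1 + 16)·I equals the remaining terms, so I = (1/17)·(exp(z)*sin(4*z) - 4*exp(z)*cos(4*z)).

exp(z)*sin(4*z)/17 - 4*exp(z)*cos(4*z)/17 + C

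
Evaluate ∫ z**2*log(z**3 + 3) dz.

Let u = z**3 + 3, so du = (3*z**2) dz.
The integral becomes (1/3)·∫ log(u) du; integrate by parts with u′=log(u), dv′=du.

z**3*log(z**3 + 3)/3 - z**3/3 + log(z**3 + 3) + C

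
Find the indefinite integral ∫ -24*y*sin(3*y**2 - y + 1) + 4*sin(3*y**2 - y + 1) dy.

Let u = 3*y**2 - y + 1, so du = (6*y - 1) dy.
Rewriting, the integral becomes -4·∫ sin(u) du = -4·-cos(u).
Substituting back, u = 3*y**2 - y + 1.

4*cos(3*y**2 - y + 1) + C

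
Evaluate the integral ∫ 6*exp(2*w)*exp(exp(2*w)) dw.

Let u = exp(2*w), so du = (2*exp(2*w)) dw.
Rewriting, the integral becomes 3·∫ e^u du = 3·e^u.
Substituting back, u = exp(2*w).

3*exp(exp(2*w)) + C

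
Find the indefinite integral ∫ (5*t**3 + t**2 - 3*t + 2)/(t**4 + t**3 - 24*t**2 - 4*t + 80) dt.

Factor the denominator: (t - 4)*(t - 2)*(t + 2)*(t + 5).
Partial-fraction decomposition: 583/(189*(t + 5)) - 7/(18*(t + 2)) - 5/(7*(t - 2)) + 163/(54*(t - 4)).
Integrate each term: A/(t−a) contributes A·log|t−a|.

163*log(t - 4)/54 - 5*log(t - 2)/7 - 7*log(t + 2)/18 + 583*log(t + 5)/189 + C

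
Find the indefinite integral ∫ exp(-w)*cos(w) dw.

Let I denote the integral. Integrate by parts with u = cos(w), dv = exp(-w) dw, so v = -exp(-w): I = -exp(-w)*cos(w) − ∫ exp(-w)*sin(w) dw.
Apply parts again with u = sin(w), dv = exp(-w) dw: ∫ exp(-w)*sin(w) dw = -exp(-w)*sin(w) + I. Substituting back brings back I: I = exp(-w)*sin(w) - exp(-w)*cos(w) − I.
Solving for I: (1 + 1)·I equals the remaining terms, so I = (1/2)·(exp(-w)*sin(w) - exp(-w)*cos(w)).

exp(-w)*sin(w)/2 - exp(-w)*cos(w)/2 + C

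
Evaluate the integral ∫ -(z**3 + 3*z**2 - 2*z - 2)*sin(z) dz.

Use integration by parts with u = z**3 + 3*z**2 - 2*z - 2, dv = -sin(z) dz, so v = cos(z).
Apply parts 3 times (tabular method): alternate signs, differentiate u down to 0, integrate dv up.

z**3*cos(z) - 3*z**2*sin(z) + 3*z**2*cos(z) - 6*z*sin(z) - 8*z*cos(z) + 8*sin(z) - 8*cos(z) + C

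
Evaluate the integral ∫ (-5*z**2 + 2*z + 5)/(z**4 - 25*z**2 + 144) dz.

-67*log(z - 4)/56 + 17*log(z - 3)/21 - 23*log(z + 3)/21 + 83*log(z + 4)/56 + C

Factor the denominator: (z - 4)*(z - 3)*(z + 3)*(z + 4).
Partial-fraction decomposition: 83/(56*(z + 4)) - 23/(21*(z + 3)) + 17/(21*(z - 3)) - 67/(56*(z - 4)).
Integrate each term: A/(z−a) contributes A·log|z−a|.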